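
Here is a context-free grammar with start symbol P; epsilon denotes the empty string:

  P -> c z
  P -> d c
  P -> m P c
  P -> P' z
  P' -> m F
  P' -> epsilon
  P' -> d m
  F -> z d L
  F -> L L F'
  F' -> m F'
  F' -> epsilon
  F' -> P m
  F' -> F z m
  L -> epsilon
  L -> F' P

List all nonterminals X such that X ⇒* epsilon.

{ F, F', L, P' }

Directly nullable (have an epsilon-production): P', F', L.
F -> L L F' with every symbol nullable, so F is nullable.
No other nonterminal has a production whose RHS symbols are all nullable.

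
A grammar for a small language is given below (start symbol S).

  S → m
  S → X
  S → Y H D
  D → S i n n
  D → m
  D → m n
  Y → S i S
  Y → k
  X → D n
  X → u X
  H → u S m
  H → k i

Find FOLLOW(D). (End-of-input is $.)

In S → Y H D: D is at the end, add FOLLOW(S) = { $, i, k, m, u }.
In X → D n: add FIRST(n) = { n }.
Union: FOLLOW(D) = { $, i, k, m, n, u }.

{ $, i, k, m, n, u }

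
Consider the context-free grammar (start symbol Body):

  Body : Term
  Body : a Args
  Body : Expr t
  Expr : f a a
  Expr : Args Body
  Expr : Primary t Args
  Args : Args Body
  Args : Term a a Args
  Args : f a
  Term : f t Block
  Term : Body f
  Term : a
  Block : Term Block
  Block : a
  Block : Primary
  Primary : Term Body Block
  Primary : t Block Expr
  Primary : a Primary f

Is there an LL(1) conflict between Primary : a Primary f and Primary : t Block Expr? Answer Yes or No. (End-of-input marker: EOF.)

No

FIRST(a Primary f) = { a } and FIRST(t Block Expr) = { t }.
The FIRST sets are disjoint and neither alternative is nullable — no conflict.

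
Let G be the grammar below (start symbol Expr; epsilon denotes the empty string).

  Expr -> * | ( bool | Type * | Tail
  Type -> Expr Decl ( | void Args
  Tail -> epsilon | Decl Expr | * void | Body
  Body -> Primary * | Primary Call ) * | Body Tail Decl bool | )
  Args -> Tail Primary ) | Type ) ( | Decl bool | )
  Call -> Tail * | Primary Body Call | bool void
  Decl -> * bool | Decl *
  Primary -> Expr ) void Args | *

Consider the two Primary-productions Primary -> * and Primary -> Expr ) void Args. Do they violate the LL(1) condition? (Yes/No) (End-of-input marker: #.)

FIRST(*) = { * } and FIRST(Expr ) void Args) = { (, ), *, void }.
Both contain *, so the two alternatives are not disjoint — LL(1) conflict.

Yes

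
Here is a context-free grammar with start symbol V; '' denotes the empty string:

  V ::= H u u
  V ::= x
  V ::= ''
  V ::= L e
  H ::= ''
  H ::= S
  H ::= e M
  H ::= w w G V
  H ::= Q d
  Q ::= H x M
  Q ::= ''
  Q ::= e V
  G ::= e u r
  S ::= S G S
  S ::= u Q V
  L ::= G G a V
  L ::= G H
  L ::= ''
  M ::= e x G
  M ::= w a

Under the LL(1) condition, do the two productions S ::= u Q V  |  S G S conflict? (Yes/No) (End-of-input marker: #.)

FIRST(u Q V) = { u } and FIRST(S G S) = { u }.
Both contain u, so the two alternatives are not disjoint — LL(1) conflict.

Yes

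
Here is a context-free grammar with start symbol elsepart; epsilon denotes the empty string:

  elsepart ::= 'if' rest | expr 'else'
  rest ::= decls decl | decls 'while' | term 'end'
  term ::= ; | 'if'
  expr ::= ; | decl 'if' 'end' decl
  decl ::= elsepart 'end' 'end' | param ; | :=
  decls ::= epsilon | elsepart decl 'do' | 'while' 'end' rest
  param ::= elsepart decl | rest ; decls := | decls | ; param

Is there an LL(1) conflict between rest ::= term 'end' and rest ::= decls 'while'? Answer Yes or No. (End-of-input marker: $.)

Yes

FIRST(term 'end') = { 'if', ; } and FIRST(decls 'while') = { 'if', 'while', :=, ; }.
Both contain 'if', so the two alternatives are not disjoint — LL(1) conflict.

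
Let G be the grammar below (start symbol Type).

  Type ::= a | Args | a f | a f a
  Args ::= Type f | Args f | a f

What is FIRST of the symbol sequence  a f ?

{ a }

a is a terminal; add {a} and stop.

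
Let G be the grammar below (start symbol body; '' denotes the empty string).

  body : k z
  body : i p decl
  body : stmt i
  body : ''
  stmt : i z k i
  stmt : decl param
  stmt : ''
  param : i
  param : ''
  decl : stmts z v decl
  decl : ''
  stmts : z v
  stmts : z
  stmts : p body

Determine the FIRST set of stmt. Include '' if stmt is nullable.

{ i, p, z, '' }

stmt : i z k i contributes {i}.
From stmt : decl param: decl, param nullable, take FIRST(decl) ∪ FIRST(param) = { i, p, z }; also '' since the whole RHS is nullable.
stmt : '' contributes ''.
Union: FIRST(stmt) = { i, p, z, '' }.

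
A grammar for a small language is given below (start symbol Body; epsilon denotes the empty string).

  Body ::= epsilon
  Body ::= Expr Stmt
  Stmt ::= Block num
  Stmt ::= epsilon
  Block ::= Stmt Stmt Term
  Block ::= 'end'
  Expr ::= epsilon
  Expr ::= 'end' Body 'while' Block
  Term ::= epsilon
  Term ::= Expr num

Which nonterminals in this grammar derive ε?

{ Block, Body, Expr, Stmt, Term }

Directly nullable (have an epsilon-production): Body, Stmt, Expr, Term.
Block ::= Stmt Stmt Term with every symbol nullable, so Block is nullable.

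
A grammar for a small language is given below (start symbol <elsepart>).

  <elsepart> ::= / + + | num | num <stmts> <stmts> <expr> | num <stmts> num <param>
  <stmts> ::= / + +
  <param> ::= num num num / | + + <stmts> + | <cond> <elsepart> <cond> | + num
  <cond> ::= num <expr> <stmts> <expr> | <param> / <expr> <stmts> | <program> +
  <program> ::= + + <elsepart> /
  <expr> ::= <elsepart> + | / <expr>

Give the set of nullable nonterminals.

No nonterminal has an empty production or an RHS whose symbols are all nullable.

{ } (none)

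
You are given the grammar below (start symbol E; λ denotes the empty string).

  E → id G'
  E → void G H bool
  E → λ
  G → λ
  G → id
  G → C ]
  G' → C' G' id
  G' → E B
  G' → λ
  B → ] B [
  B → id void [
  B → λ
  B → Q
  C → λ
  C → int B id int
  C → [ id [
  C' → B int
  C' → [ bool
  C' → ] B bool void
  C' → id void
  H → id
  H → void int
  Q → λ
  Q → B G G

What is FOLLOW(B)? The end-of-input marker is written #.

{ #, [, ], bool, id, int }

In G' → E B: B is at the end, add FOLLOW(G') = { #, [, ], id, int }.
In B → ] B [: add FIRST([) = { [ }.
In C → int B id int: add FIRST(id int) = { id }.
In C' → B int: add FIRST(int) = { int }.
In C' → ] B bool void: add FIRST(bool void) = { bool }.
In Q → B G G: add FIRST(G G)\{λ} = { [, ], id, int }.
  Since G G is nullable, also add FOLLOW(Q) = { #, [, ], bool, id, int }.
Union: FOLLOW(B) = { #, [, ], bool, id, int }.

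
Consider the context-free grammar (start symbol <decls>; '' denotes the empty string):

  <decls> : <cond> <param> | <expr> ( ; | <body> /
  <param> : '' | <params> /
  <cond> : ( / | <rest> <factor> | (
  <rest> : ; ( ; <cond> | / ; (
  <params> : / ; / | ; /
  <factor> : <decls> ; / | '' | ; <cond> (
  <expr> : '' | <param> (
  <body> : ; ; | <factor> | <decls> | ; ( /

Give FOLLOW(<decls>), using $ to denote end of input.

{ $, /, ; }

<decls> is the start symbol, so $ ∈ FOLLOW(<decls>).
In <factor> : <decls> ; /: add FIRST(; /) = { ; }.
In <body> : <decls>: <decls> is at the end, add FOLLOW(<body>) = { / }.
Union: FOLLOW(<decls>) = { $, /, ; }.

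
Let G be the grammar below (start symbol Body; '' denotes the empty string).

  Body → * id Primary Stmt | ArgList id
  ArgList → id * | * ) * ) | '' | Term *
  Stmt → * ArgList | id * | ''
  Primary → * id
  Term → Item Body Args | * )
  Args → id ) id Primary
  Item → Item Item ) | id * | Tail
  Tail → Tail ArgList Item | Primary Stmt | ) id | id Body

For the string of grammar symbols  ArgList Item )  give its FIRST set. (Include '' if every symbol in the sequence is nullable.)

{ ), *, id }

Add FIRST(ArgList)\{''} = { ), *, id }; ArgList is nullable, continue.
Add FIRST(Item) = { ), *, id }; Item is not nullable, stop.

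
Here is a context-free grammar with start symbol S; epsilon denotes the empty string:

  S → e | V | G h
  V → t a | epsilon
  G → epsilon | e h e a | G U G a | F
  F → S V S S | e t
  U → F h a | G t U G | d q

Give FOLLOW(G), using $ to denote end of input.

{ a, d, e, h, t }

In S → G h: add FIRST(h) = { h }.
In G → G U G a: add FIRST(U G a) = { d, e, h, t }.
In G → G U G a: add FIRST(a) = { a }.
In U → G t U G: add FIRST(t U G) = { t }.
In U → G t U G: G is at the end, add FOLLOW(U) = { a, d, e, h, t }.
Union: FOLLOW(G) = { a, d, e, h, t }.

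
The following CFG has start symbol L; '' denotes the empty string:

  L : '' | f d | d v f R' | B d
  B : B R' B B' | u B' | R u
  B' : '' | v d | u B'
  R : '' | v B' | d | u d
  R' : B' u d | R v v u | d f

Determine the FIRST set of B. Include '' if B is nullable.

{ d, u, v }

From B : B R' B B': add FIRST(B) = { d, u, v }.
B : u B' contributes {u}.
From B : R u: R nullable, take FIRST(R) ∪ {u} = { d, u, v }.
Union: FIRST(B) = { d, u, v }.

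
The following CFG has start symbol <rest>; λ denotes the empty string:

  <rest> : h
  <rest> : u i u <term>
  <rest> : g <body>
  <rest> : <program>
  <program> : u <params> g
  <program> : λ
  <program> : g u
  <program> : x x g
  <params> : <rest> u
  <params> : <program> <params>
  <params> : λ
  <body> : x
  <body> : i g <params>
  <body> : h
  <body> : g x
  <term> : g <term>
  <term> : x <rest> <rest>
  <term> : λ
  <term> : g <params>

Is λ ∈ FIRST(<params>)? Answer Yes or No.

<params> has an λ-production, so <params> ⇒ λ.

Yes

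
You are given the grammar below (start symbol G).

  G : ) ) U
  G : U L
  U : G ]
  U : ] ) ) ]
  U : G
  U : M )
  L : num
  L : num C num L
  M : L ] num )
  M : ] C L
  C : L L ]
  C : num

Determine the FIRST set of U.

From U : G ]: add FIRST(G) = { ), ], num }.
U : ] ) ) ] contributes {]}.
From U : G: add FIRST(G) = { ), ], num }.
From U : M ): add FIRST(M) = { ], num }.
Union: FIRST(U) = { ), ], num }.

{ ), ], num }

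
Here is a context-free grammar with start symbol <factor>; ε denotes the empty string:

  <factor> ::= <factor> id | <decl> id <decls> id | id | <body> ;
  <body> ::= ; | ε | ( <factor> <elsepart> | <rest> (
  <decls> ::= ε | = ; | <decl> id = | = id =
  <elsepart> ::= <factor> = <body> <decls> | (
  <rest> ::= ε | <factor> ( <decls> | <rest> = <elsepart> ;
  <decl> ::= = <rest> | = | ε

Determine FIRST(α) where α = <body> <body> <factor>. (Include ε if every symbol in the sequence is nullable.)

Add FIRST(<body>)\{ε} = { (, ;, =, id }; <body> is nullable, continue.
Add FIRST(<body>)\{ε} = { (, ;, =, id }; <body> is nullable, continue.
Add FIRST(<factor>) = { (, ;, =, id }; <factor> is not nullable, stop.

{ (, ;, =, id }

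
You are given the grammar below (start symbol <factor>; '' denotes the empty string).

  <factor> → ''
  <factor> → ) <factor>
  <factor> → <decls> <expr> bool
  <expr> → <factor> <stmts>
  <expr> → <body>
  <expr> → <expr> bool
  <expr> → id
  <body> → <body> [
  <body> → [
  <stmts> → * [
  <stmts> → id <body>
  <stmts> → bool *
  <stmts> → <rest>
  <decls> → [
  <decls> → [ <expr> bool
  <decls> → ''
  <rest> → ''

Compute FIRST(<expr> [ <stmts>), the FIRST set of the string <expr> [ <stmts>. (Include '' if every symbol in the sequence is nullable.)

{ ), *, [, bool, id }

Add FIRST(<expr>)\{''} = { ), *, [, bool, id }; <expr> is nullable, continue.
[ is a terminal; add {[} and stop.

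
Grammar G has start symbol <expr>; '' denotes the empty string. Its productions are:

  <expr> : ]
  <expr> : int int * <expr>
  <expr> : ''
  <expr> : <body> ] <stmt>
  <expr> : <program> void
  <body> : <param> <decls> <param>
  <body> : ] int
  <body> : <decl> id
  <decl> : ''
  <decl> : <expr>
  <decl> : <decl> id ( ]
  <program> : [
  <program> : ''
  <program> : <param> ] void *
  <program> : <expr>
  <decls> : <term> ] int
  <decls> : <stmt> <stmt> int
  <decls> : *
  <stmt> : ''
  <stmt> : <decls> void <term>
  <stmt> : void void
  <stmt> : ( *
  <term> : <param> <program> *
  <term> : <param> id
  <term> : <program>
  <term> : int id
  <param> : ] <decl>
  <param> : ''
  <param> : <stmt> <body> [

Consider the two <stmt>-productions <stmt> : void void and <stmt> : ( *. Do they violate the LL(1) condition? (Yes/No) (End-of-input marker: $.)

FIRST(void void) = { void } and FIRST(( *) = { ( }.
The FIRST sets are disjoint and neither alternative is nullable — no conflict.

No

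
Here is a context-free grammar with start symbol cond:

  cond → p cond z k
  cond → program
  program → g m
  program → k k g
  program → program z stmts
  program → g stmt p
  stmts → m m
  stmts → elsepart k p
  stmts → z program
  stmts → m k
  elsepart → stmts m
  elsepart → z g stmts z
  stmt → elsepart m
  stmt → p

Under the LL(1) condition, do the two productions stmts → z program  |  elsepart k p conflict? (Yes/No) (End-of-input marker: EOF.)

Yes

FIRST(z program) = { z } and FIRST(elsepart k p) = { m, z }.
Both contain z, so the two alternatives are not disjoint — LL(1) conflict.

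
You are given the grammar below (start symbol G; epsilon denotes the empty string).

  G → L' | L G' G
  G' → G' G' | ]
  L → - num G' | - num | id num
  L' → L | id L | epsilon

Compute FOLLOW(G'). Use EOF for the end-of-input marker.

In G → L G' G: add FIRST(G)\{epsilon} = { -, id }.
  Since G is nullable, also add FOLLOW(G) = { EOF }.
In G' → G' G': add FIRST(G') = { ] }.
In G' → G' G': G' is at the end, add FOLLOW(G') = { EOF, -, ], id }.
In L → - num G': G' is at the end, add FOLLOW(L) = { EOF, ] }.
Union: FOLLOW(G') = { EOF, -, ], id }.

{ EOF, -, ], id }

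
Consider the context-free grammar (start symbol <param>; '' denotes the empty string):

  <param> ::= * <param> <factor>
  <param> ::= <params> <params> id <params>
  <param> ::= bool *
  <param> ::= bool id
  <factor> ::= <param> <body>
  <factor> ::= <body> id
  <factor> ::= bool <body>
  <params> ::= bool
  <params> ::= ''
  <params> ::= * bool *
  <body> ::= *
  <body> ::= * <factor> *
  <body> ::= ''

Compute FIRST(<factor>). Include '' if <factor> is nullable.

From <factor> ::= <param> <body>: add FIRST(<param>) = { *, bool, id }.
From <factor> ::= <body> id: <body> nullable, take FIRST(<body>) ∪ {id} = { *, id }.
<factor> ::= bool <body> contributes {bool}.
Union: FIRST(<factor>) = { *, bool, id }.

{ *, bool, id }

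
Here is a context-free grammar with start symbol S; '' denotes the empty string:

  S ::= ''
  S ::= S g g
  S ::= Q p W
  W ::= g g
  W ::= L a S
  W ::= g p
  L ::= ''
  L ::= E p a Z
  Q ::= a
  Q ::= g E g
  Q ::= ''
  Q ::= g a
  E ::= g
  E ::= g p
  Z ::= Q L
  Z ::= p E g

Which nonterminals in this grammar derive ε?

Directly nullable (have an ''-production): S, L, Q.
Z ::= Q L with every symbol nullable, so Z is nullable.
No other nonterminal has a production whose RHS symbols are all nullable.

{ L, Q, S, Z }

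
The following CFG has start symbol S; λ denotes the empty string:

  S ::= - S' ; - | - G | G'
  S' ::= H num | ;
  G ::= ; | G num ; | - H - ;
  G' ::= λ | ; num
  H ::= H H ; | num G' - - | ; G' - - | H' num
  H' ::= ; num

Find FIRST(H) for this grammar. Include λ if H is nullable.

From H ::= H H ;: add FIRST(H) = { ;, num }.
H ::= num G' - - contributes {num}.
H ::= ; G' - - contributes {;}.
From H ::= H' num: add FIRST(H') = { ; }.
Union: FIRST(H) = { ;, num }.

{ ;, num }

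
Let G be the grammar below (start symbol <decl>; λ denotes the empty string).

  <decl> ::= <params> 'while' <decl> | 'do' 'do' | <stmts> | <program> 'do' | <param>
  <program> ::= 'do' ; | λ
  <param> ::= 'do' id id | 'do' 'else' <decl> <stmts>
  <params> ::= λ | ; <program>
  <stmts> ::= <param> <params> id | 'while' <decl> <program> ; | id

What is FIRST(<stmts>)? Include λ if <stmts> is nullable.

From <stmts> ::= <param> <params> id: add FIRST(<param>) = { 'do' }.
<stmts> ::= 'while' <decl> <program> ; contributes {'while'}.
<stmts> ::= id contributes {id}.
Union: FIRST(<stmts>) = { 'do', 'while', id }.

{ 'do', 'while', id }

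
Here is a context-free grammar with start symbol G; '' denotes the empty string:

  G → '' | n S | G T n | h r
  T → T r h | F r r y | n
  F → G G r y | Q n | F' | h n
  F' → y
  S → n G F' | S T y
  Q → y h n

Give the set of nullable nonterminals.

{ G }

Directly nullable (have an ''-production): G.
No other nonterminal has a production whose RHS symbols are all nullable.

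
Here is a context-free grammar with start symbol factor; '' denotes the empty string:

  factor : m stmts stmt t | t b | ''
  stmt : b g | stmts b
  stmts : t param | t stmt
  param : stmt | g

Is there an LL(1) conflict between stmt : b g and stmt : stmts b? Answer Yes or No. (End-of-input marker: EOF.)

No

FIRST(b g) = { b } and FIRST(stmts b) = { t }.
The FIRST sets are disjoint and neither alternative is nullable — no conflict.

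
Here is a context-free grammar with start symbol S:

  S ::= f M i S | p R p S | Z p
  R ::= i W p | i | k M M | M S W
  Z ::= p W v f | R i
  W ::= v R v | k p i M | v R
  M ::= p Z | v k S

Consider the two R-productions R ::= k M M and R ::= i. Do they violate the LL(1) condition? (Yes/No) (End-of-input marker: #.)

No

FIRST(k M M) = { k } and FIRST(i) = { i }.
The FIRST sets are disjoint and neither alternative is nullable — no conflict.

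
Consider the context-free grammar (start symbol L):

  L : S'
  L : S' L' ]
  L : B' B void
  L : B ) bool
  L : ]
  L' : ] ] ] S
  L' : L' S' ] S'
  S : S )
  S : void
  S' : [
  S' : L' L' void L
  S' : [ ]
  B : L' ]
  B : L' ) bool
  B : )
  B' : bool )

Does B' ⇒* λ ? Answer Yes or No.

No

No nonterminal in this grammar is nullable.
No production of B' has an RHS whose symbols are all nullable, so B' is not nullable.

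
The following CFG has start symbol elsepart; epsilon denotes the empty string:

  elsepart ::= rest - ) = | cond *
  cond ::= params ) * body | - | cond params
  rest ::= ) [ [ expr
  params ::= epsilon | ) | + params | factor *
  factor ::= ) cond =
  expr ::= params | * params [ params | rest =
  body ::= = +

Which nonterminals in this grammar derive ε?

{ expr, params }

Directly nullable (have an epsilon-production): params.
expr ::= params with every symbol nullable, so expr is nullable.
No other nonterminal has a production whose RHS symbols are all nullable.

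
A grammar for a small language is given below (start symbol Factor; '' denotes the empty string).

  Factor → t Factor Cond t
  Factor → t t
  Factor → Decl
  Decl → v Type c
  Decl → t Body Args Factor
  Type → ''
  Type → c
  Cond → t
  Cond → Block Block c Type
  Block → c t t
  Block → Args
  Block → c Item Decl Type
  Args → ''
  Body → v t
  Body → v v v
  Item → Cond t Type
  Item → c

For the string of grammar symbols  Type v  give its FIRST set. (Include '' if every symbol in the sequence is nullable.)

{ c, v }

Add FIRST(Type)\{''} = { c }; Type is nullable, continue.
v is a terminal; add {v} and stop.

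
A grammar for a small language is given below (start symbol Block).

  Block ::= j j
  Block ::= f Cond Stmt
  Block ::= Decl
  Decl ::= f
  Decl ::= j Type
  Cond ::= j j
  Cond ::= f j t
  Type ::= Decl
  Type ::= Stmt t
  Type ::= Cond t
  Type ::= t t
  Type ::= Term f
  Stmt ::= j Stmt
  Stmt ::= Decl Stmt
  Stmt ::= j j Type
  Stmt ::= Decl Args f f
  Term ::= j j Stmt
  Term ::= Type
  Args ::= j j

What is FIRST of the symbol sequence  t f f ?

{ t }

t is a terminal; add {t} and stop.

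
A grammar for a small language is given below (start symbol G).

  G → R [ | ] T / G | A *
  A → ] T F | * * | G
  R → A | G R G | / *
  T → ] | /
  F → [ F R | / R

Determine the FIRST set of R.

{ *, /, ] }

From R → A: add FIRST(A) = { *, /, ] }.
From R → G R G: add FIRST(G) = { *, /, ] }.
R → / * contributes {/}.
Union: FIRST(R) = { *, /, ] }.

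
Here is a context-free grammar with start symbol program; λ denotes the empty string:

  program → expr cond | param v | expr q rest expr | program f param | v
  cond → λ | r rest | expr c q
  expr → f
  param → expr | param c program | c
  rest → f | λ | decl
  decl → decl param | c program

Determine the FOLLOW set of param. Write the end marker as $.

In program → param v: add FIRST(v) = { v }.
In program → program f param: param is at the end, add FOLLOW(program) = { $, c, f, v }.
In param → param c program: add FIRST(c program) = { c }.
In decl → decl param: param is at the end, add FOLLOW(decl) = { $, c, f, v }.
Union: FOLLOW(param) = { $, c, f, v }.

{ $, c, f, v }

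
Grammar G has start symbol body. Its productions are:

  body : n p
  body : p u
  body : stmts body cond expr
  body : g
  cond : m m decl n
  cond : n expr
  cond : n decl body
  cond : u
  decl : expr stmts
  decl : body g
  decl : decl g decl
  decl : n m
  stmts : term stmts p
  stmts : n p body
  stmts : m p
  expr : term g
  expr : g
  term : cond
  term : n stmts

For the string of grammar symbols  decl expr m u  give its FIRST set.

Add FIRST(decl) = { g, m, n, p, u }; decl is not nullable, stop.

{ g, m, n, p, u }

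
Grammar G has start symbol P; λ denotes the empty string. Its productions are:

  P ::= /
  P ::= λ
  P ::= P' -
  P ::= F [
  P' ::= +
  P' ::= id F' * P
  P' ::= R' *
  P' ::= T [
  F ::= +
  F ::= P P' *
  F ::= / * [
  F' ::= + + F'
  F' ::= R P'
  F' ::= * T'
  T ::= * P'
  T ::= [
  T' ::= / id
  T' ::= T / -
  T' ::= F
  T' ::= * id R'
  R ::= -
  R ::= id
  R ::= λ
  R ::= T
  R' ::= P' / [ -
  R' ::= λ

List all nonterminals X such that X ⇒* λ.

Directly nullable (have an λ-production): P, R, R'.
No other nonterminal has a production whose RHS symbols are all nullable.

{ P, R, R' }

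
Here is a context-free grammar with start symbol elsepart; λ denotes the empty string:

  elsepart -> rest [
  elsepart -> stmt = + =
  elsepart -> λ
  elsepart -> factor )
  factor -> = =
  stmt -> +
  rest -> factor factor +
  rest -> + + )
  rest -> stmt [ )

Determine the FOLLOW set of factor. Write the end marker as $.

{ ), +, = }

In elsepart -> factor ): add FIRST()) = { ) }.
In rest -> factor factor +: add FIRST(factor +) = { = }.
In rest -> factor factor +: add FIRST(+) = { + }.
Union: FOLLOW(factor) = { ), +, = }.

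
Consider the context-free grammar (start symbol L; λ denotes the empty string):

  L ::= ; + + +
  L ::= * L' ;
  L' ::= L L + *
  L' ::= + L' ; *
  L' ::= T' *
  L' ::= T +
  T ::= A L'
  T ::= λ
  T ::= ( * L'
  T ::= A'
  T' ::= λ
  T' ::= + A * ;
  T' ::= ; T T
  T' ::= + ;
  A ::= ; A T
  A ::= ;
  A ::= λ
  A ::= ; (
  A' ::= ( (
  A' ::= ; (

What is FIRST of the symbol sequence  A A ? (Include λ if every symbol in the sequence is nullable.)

Add FIRST(A)\{λ} = { ; }; A is nullable, continue.
Add FIRST(A)\{λ} = { ; }; A is nullable, continue.
Every symbol is nullable, so include λ.

{ ;, λ }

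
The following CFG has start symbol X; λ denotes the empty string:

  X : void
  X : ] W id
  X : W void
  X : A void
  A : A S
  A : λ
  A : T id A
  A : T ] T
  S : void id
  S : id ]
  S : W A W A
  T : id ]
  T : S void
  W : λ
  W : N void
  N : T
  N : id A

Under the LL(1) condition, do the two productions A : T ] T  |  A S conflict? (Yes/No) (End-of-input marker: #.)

FIRST(T ] T) = { id, void } and FIRST(A S) = { id, void, λ }.
Both contain id, so the two alternatives are not disjoint — LL(1) conflict.

Yes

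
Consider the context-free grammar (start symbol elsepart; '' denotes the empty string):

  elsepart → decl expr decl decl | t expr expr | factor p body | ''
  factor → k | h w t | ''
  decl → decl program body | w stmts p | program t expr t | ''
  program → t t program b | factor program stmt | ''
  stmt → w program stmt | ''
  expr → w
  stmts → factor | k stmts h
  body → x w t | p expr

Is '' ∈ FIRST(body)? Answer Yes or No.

No

Nullable nonterminals: decl, elsepart, factor, program, stmt, stmts.
No production of body has an RHS whose symbols are all nullable, so body is not nullable.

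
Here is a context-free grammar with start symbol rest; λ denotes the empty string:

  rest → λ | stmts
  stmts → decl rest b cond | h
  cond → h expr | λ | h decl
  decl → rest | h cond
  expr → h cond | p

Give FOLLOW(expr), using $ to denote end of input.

{ $, b, h }

In cond → h expr: expr is at the end, add FOLLOW(cond) = { $, b, h }.
Union: FOLLOW(expr) = { $, b, h }.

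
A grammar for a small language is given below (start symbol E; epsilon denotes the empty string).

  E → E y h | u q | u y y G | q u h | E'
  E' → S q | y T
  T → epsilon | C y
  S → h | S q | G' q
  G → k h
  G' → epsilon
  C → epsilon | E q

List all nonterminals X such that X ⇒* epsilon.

{ C, G', T }

Directly nullable (have an epsilon-production): T, G', C.
No other nonterminal has a production whose RHS symbols are all nullable.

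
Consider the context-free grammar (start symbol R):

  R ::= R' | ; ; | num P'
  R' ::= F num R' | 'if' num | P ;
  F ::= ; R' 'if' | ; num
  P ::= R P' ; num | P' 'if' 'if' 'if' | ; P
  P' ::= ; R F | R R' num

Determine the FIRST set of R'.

{ 'if', ;, num }

From R' ::= F num R': add FIRST(F) = { ; }.
R' ::= 'if' num contributes {'if'}.
From R' ::= P ;: add FIRST(P) = { 'if', ;, num }.
Union: FIRST(R') = { 'if', ;, num }.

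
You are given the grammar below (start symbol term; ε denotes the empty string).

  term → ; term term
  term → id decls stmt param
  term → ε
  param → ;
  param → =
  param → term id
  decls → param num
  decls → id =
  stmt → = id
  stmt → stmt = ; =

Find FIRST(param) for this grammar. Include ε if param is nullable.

param → ; contributes {;}.
param → = contributes {=}.
From param → term id: term nullable, take FIRST(term) ∪ {id} = { ;, id }.
Union: FIRST(param) = { ;, =, id }.

{ ;, =, id }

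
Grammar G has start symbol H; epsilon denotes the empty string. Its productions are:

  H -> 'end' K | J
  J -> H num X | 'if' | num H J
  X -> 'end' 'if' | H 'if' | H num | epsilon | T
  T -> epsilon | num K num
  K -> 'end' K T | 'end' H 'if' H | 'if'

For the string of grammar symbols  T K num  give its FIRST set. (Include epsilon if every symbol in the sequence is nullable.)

{ 'end', 'if', num }

Add FIRST(T)\{epsilon} = { num }; T is nullable, continue.
Add FIRST(K) = { 'end', 'if' }; K is not nullable, stop.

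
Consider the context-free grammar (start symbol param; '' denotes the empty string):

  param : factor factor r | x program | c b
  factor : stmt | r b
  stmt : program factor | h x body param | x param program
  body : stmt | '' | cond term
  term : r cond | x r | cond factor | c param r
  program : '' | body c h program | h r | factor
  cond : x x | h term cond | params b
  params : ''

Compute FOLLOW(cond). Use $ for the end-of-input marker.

In body : cond term: add FIRST(term) = { b, c, h, r, x }.
In term : r cond: cond is at the end, add FOLLOW(term) = { b, c, h, r, x }.
In term : cond factor: add FIRST(factor) = { b, c, h, r, x }.
In cond : h term cond: cond is at the end, add FOLLOW(cond) = { b, c, h, r, x }.
Union: FOLLOW(cond) = { b, c, h, r, x }.

{ b, c, h, r, x }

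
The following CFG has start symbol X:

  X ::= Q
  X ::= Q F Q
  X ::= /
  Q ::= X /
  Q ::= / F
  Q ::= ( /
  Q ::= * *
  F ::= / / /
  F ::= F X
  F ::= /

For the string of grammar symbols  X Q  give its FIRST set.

{ (, *, / }

Add FIRST(X) = { (, *, / }; X is not nullable, stop.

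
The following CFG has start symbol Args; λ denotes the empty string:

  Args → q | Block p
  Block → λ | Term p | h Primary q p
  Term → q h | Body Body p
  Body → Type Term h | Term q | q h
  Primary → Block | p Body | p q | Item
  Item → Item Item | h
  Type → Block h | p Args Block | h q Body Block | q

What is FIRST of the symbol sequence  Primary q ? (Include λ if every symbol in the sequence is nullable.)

{ h, p, q }

Add FIRST(Primary)\{λ} = { h, p, q }; Primary is nullable, continue.
q is a terminal; add {q} and stop.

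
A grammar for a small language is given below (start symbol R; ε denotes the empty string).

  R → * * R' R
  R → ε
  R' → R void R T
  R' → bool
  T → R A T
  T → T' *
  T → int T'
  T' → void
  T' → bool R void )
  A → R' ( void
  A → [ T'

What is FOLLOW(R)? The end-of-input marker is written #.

R is the start symbol, so # ∈ FOLLOW(R).
In R → * * R' R: R is at the end, add FOLLOW(R) = { #, *, [, bool, int, void }.
In R' → R void R T: add FIRST(void R T) = { void }.
In R' → R void R T: add FIRST(T) = { *, [, bool, int, void }.
In T → R A T: add FIRST(A T) = { *, [, bool, void }.
In T' → bool R void ): add FIRST(void )) = { void }.
Union: FOLLOW(R) = { #, *, [, bool, int, void }.

{ #, *, [, bool, int, void }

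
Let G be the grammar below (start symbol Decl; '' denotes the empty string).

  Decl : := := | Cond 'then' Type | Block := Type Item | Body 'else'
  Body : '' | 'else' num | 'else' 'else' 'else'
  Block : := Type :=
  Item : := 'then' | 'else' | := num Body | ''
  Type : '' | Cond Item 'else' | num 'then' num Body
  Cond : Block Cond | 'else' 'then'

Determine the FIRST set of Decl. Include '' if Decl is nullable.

{ 'else', := }

Decl : := := contributes {:=}.
From Decl : Cond 'then' Type: add FIRST(Cond) = { 'else', := }.
From Decl : Block := Type Item: add FIRST(Block) = { := }.
From Decl : Body 'else': Body nullable, take FIRST(Body) ∪ {'else'} = { 'else' }.
Union: FIRST(Decl) = { 'else', := }.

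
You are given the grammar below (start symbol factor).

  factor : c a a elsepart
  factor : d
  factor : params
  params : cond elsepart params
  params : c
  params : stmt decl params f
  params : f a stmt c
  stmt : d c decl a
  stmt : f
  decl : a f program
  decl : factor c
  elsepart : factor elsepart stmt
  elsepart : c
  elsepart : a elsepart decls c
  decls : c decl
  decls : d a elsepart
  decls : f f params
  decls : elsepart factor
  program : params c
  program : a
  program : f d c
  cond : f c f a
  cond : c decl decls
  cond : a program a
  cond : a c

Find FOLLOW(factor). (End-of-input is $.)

{ $, a, c, d, f }

factor is the start symbol, so $ ∈ FOLLOW(factor).
In decl : factor c: add FIRST(c) = { c }.
In elsepart : factor elsepart stmt: add FIRST(elsepart stmt) = { a, c, d, f }.
In decls : elsepart factor: factor is at the end, add FOLLOW(decls) = { a, c, d, f }.
Union: FOLLOW(factor) = { $, a, c, d, f }.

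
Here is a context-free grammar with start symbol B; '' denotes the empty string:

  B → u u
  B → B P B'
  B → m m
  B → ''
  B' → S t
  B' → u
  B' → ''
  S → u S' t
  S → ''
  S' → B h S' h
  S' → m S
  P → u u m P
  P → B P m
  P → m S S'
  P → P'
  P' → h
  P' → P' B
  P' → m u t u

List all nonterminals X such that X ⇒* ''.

{ B, B', S }

Directly nullable (have an ''-production): B, B', S.
No other nonterminal has a production whose RHS symbols are all nullable.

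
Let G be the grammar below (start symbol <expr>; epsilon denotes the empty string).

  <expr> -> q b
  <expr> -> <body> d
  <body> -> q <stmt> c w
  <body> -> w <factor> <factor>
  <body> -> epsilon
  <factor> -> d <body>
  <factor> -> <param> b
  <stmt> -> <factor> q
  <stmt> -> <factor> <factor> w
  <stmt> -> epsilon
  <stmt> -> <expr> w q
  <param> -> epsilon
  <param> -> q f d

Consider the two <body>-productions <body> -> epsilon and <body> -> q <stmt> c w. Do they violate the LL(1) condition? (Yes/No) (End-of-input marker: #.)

Yes

FIRST(epsilon) = { epsilon } and FIRST(q <stmt> c w) = { q }.
The first alternative is nullable and FOLLOW(<body>) = { b, d, q, w } shares q with FIRST of the second — conflict.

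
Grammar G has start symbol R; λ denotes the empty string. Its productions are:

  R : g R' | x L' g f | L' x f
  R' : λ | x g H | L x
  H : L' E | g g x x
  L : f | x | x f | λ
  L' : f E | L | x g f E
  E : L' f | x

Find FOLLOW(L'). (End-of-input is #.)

{ f, g, x }

In R : x L' g f: add FIRST(g f) = { g }.
In R : L' x f: add FIRST(x f) = { x }.
In H : L' E: add FIRST(E) = { f, x }.
In E : L' f: add FIRST(f) = { f }.
Union: FOLLOW(L') = { f, g, x }.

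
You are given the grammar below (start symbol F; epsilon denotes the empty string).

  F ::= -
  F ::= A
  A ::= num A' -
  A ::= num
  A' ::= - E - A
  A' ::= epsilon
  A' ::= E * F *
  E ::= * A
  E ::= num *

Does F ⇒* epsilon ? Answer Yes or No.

Nullable nonterminals: A'.
No production of F has an RHS whose symbols are all nullable, so F is not nullable.

No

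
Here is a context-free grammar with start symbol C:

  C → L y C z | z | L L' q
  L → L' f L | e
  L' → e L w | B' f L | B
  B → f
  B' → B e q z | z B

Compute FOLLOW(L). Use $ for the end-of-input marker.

{ e, f, q, w, y, z }

In C → L y C z: add FIRST(y C z) = { y }.
In C → L L' q: add FIRST(L' q) = { e, f, z }.
In L → L' f L: L is at the end, add FOLLOW(L) = { e, f, q, w, y, z }.
In L' → e L w: add FIRST(w) = { w }.
In L' → B' f L: L is at the end, add FOLLOW(L') = { f, q }.
Union: FOLLOW(L) = { e, f, q, w, y, z }.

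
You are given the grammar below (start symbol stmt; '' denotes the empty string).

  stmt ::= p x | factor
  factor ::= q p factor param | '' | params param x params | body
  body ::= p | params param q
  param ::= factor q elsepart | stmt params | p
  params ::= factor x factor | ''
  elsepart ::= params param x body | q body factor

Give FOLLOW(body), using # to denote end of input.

In factor ::= body: body is at the end, add FOLLOW(factor) = { #, p, q, x }.
In elsepart ::= params param x body: body is at the end, add FOLLOW(elsepart) = { #, p, q, x }.
In elsepart ::= q body factor: add FIRST(factor)\{''} = { p, q, x }.
  Since factor is nullable, also add FOLLOW(elsepart) = { #, p, q, x }.
Union: FOLLOW(body) = { #, p, q, x }.

{ #, p, q, x }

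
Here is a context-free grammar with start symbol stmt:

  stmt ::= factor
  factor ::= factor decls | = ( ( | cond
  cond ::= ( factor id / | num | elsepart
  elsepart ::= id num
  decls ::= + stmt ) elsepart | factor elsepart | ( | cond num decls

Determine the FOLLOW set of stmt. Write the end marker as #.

{ #, ) }

stmt is the start symbol, so # ∈ FOLLOW(stmt).
In decls ::= + stmt ) elsepart: add FIRST() elsepart) = { ) }.
Union: FOLLOW(stmt) = { #, ) }.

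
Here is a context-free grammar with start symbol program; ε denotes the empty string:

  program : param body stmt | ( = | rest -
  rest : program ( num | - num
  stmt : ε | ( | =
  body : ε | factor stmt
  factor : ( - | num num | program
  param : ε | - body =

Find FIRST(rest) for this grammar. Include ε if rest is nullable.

{ (, -, =, num }

From rest : program ( num: program nullable, take FIRST(program) ∪ {(} = { (, -, =, num }.
rest : - num contributes {-}.
Union: FIRST(rest) = { (, -, =, num }.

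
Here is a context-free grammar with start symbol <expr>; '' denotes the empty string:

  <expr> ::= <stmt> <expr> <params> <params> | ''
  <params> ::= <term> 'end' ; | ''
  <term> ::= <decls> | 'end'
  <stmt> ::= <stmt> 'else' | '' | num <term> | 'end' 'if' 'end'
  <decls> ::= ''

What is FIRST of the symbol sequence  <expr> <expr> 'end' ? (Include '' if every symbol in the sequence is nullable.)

{ 'else', 'end', num }

Add FIRST(<expr>)\{''} = { 'else', 'end', num }; <expr> is nullable, continue.
Add FIRST(<expr>)\{''} = { 'else', 'end', num }; <expr> is nullable, continue.
'end' is a terminal; add {'end'} and stop.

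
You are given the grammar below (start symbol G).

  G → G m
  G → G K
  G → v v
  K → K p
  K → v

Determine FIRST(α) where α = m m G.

m is a terminal; add {m} and stop.

{ m }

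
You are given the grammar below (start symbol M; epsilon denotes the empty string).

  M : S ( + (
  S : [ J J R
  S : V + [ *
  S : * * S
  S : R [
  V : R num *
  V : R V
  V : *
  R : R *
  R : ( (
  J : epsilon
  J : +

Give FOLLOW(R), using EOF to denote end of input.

{ (, *, [, num }

In S : [ J J R: R is at the end, add FOLLOW(S) = { ( }.
In S : R [: add FIRST([) = { [ }.
In V : R num *: add FIRST(num *) = { num }.
In V : R V: add FIRST(V) = { (, * }.
In R : R *: add FIRST(*) = { * }.
Union: FOLLOW(R) = { (, *, [, num }.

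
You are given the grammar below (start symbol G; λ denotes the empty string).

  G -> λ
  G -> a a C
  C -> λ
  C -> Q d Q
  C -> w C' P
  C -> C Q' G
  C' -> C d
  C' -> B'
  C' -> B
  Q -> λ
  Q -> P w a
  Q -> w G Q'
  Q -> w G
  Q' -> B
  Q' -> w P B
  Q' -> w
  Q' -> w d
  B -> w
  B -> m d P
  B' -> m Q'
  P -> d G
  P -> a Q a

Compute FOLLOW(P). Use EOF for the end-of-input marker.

{ EOF, a, d, m, w }

In C -> w C' P: P is at the end, add FOLLOW(C) = { EOF, a, d, m, w }.
In Q -> P w a: add FIRST(w a) = { w }.
In Q' -> w P B: add FIRST(B) = { m, w }.
In B -> m d P: P is at the end, add FOLLOW(B) = { EOF, a, d, m, w }.
Union: FOLLOW(P) = { EOF, a, d, m, w }.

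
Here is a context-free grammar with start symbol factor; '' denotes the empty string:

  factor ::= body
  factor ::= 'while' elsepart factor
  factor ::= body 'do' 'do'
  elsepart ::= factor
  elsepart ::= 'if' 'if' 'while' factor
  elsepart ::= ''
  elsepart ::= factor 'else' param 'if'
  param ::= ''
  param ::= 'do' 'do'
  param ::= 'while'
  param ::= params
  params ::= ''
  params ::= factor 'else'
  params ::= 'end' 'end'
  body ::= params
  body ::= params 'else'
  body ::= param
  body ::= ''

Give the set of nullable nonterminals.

{ body, elsepart, factor, param, params }

Directly nullable (have an ''-production): elsepart, param, params, body.
factor ::= body with every symbol nullable, so factor is nullable.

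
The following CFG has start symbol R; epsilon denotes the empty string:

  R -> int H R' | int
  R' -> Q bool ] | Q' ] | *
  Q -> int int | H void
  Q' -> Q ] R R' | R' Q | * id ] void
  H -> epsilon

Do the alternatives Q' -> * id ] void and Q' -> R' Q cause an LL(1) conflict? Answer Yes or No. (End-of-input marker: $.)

FIRST(* id ] void) = { * } and FIRST(R' Q) = { *, int, void }.
Both contain *, so the two alternatives are not disjoint — LL(1) conflict.

Yes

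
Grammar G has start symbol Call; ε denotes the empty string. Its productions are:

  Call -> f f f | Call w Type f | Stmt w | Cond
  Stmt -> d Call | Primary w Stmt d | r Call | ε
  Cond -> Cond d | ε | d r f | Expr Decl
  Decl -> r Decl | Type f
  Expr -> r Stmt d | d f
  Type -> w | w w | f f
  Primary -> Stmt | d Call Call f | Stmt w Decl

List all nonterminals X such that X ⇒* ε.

{ Call, Cond, Primary, Stmt }

Directly nullable (have an ε-production): Stmt, Cond.
Primary -> Stmt with every symbol nullable, so Primary is nullable.
Call -> Cond with every symbol nullable, so Call is nullable.
No other nonterminal has a production whose RHS symbols are all nullable.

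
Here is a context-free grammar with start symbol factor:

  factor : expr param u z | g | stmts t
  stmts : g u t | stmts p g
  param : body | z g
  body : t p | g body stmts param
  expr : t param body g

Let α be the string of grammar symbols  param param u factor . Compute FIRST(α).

Add FIRST(param) = { g, t, z }; param is not nullable, stop.

{ g, t, z }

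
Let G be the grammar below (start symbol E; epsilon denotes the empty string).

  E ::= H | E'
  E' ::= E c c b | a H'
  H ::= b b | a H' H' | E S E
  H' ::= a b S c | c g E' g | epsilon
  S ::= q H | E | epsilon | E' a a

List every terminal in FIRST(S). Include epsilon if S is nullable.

S ::= q H contributes {q}.
From S ::= E: add FIRST(E) = { a, b }.
S ::= epsilon contributes epsilon.
From S ::= E' a a: add FIRST(E') = { a, b }.
Union: FIRST(S) = { a, b, q, epsilon }.

{ a, b, q, epsilon }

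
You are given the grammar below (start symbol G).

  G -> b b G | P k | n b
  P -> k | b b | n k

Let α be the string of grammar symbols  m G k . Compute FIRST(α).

{ m }

m is a terminal; add {m} and stop.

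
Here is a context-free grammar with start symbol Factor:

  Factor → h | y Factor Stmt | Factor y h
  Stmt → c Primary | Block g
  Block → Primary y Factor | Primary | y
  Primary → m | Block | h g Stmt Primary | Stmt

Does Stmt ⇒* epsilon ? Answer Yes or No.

No

No nonterminal in this grammar is nullable.
No production of Stmt has an RHS whose symbols are all nullable, so Stmt is not nullable.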